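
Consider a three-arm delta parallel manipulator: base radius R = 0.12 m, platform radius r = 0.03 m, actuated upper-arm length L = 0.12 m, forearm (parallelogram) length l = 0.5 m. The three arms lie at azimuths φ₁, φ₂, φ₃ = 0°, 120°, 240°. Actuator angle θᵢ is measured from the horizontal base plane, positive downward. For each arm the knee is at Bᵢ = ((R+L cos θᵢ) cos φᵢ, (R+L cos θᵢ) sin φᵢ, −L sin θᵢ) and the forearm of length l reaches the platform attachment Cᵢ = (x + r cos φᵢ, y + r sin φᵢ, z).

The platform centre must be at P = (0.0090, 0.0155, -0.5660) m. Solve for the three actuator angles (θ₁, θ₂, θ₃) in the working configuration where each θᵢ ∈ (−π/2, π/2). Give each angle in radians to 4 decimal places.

θ₁ = 0.8726, θ₂ = 0.8729, θ₃ = 0.9598

arm 1 (φ=0.0°): x'=0.0090, y'=0.0155
  e−x'=0.0810;  (l²−L²−(e−x')²−y'²−z²)/2L = -0.3815
  θ1 = atan2(B,A) + arccos(C/0.5718) = 0.8726
arm 2 (φ=120.0°): x'=0.0089, y'=-0.0155
  A cos θ + B sin θ = C:  0.0811·cos θ + -0.5660·sin θ = -0.3815
  θ2 = atan2(B,A) + arccos(C/0.5718) = 0.8729
arm 3 (φ=240.0°): x'=-0.0179, y'=0.0000
  e−x'=0.1079;  (l²−L²−(e−x')²−y'²−z²)/2L = -0.4017
  θ3 = atan2(B,A) + arccos(C/0.5762) = 0.9598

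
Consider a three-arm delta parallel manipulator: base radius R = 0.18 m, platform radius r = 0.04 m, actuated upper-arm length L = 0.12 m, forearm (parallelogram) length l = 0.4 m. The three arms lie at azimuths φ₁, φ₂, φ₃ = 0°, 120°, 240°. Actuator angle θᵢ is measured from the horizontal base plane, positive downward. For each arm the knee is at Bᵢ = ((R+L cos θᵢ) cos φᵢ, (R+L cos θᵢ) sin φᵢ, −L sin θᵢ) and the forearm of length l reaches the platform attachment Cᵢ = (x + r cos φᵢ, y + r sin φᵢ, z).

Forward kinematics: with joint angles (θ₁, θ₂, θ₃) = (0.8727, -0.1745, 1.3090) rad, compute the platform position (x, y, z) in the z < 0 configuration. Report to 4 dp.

(-0.0295, 0.1624, -0.3617)

centre 1 = (0.2171·cos0.0°, 0.2171·sin0.0°, -0.0919) = (0.2171, 0.0000, -0.0919)
φ2=120.0°: virtual centre (-0.1291, 0.2236, 0.0208), radius l
centre 3 = (0.1711·cos240.0°, 0.1711·sin240.0°, -0.1159) = (-0.0855, -0.1481, -0.1159)
|centre ₂|²−|centre ₁|² = 0.0115;  |centre ₃|²−|centre ₁|² = -0.0129
[-0.6924 0.4472 0.2255]·P = 0.0115;  [-0.6053 -0.2963 -0.0480]·P = -0.0129
det = 0.4758;  x = 0.0050+0.0953z,  y = 0.0334+-0.3567z
quadratic in z: (1.1363)z²+(0.1196)z+(-0.1054)=0, √Δ=0.7025 → z ∈ {-0.3617, 0.2565}; z = -0.3617 (taking z<0)
x = -0.0295, y = 0.1624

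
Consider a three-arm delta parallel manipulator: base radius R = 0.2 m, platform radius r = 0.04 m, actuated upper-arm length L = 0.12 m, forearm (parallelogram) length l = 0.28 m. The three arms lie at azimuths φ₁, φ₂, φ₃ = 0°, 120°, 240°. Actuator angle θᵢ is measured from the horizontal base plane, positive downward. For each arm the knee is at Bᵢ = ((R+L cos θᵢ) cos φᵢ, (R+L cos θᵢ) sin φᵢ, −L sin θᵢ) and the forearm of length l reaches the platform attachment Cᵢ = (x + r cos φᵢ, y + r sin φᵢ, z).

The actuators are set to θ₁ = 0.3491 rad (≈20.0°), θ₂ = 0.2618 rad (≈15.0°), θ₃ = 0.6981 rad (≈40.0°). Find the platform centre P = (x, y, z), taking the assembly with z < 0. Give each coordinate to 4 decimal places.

centre 1 = (0.2728·cos0.0°, 0.2728·sin0.0°, -0.0410) = (0.2728, 0.0000, -0.0410)
centre 2 = (0.2759·cos120.0°, 0.2759·sin120.0°, -0.0311) = (-0.1380, 0.2389, -0.0311)
centre 3 = (0.2519·cos240.0°, 0.2519·sin240.0°, -0.0771) = (-0.1260, -0.2182, -0.0771)
eliminate P² terms by subtracting sphere 1 from 2 and 3
plane₁₂: -0.8214x+0.4779y+0.0200z = 0.0010
det = 0.7395;  x = 0.0037+-0.0349z,  y = 0.0085+-0.1017z
quadratic in z: (1.0116)z²+(0.0991)z+(-0.0043)=0, √Δ=0.1645 → z ∈ {-0.1303, 0.0323}; z = -0.1303 (taking z<0)
x = 0.0083, y = 0.0217

(0.0083, 0.0217, -0.1303)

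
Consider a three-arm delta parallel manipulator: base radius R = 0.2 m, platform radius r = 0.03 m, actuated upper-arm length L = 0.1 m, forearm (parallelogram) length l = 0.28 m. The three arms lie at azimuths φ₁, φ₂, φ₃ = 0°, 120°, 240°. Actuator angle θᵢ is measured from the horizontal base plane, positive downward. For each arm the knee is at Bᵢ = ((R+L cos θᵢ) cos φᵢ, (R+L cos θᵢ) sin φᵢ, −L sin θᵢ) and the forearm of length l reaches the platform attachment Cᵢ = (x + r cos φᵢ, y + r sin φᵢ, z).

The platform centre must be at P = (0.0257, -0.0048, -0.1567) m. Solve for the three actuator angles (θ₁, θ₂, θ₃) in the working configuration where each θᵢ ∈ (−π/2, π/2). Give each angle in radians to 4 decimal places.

θ₁ = 0.1740, θ₂ = 0.6987, θ₃ = 0.6107

rotate P by −φ1: (0.0257, -0.0048, -0.1567)
  A cos θ + B sin θ = C:  0.1443·cos θ + -0.1567·sin θ = 0.1150
  √(A²+B²)=0.2130;  θ1 = -0.8266+1.0005 ≈ 0.1740
rotate P by −φ2: (-0.0170, -0.0199, -0.1567)
  A cos θ + B sin θ = C:  0.1870·cos θ + -0.1567·sin θ = 0.0424
  θ2 = atan2(B,A) + arccos(C/0.2440) = 0.6987
arm 3 (φ=240.0°): x'=-0.0087, y'=0.0247
  e−x'=0.1787;  (l²−L²−(e−x')²−y'²−z²)/2L = 0.0565
  γ=atan2(-0.1567,0.1787)=-0.7199;  ψ=arccos(0.2379)=1.3306;  θ3=γ+ψ≈0.6107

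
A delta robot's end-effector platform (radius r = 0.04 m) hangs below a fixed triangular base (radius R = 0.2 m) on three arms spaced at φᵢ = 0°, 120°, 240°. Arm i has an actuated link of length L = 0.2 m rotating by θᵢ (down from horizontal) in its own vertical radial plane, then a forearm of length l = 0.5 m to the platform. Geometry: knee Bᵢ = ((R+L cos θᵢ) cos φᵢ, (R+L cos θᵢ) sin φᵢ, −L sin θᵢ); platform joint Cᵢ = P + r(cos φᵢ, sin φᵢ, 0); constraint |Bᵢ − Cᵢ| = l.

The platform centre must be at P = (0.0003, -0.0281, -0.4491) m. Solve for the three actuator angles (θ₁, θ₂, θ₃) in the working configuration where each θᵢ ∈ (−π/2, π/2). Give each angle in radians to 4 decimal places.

θ₁ = 0.4361, θ₂ = 0.5236, θ₃ = 0.3488

arm 1 (φ=0.0°): x'=0.0003, y'=-0.0281
  A cos θ + B sin θ = C:  0.1597·cos θ + -0.4491·sin θ = -0.0450
  θ1 = atan2(B,A) + arccos(C/0.4766) = 0.4361
rotate P by −φ2: (-0.0245, 0.0138, -0.4491)
  A=0.1845, B=-0.4491, C=(l²−L²−A²−y'²−z²)/(2L)=-0.0648
  θ2 = atan2(B,A) + arccos(C/0.4855) = 0.5236
arm 3 (φ=240.0°): x'=0.0242, y'=0.0143
  e−x'=0.1358;  (l²−L²−(e−x')²−y'²−z²)/2L = -0.0259
  γ=atan2(-0.4491,0.1358)=-1.2771;  ψ=arccos(-0.0551)=1.6259;  θ3=γ+ψ≈0.3488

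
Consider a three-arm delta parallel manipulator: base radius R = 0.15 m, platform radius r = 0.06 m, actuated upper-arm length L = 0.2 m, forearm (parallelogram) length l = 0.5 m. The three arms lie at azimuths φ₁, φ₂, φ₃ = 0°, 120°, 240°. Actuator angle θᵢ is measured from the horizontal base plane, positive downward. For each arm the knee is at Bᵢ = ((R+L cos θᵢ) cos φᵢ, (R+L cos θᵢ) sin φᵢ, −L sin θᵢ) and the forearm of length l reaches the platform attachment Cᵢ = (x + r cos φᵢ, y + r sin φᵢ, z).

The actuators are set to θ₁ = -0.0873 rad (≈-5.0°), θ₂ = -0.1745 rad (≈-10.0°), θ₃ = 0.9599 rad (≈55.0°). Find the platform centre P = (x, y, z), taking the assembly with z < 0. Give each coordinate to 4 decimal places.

(0.1068, 0.2127, -0.3967)

arm 1 at φ=0.0°: (R−r)+L cos θ1 = 0.2892;  S1 = (0.2892, 0.0000, 0.0174)
arm 2 at φ=120.0°: (R−r)+L cos θ2 = 0.2870;  S2 = (-0.1435, 0.2485, 0.0347)
S3 = (0.2047·cos240.0°, 0.2047·sin240.0°, -0.1638) = (-0.1024, -0.1773, -0.1638)
subtract pairs → two planes through P
plane₁₂: -0.8654x+0.4970y+0.0346z = -0.0004
det = 0.6961;  x = 0.0111+-0.2412z,  y = 0.0185+-0.4896z
sphere 1 gives Az²+Bz+C=0 with A=1.2979, B=0.0813, C=-0.1720;  B²−4AC=0.8994;  roots -0.3967, 0.3341;  negative root z = -0.3967
x = 0.1068, y = 0.2127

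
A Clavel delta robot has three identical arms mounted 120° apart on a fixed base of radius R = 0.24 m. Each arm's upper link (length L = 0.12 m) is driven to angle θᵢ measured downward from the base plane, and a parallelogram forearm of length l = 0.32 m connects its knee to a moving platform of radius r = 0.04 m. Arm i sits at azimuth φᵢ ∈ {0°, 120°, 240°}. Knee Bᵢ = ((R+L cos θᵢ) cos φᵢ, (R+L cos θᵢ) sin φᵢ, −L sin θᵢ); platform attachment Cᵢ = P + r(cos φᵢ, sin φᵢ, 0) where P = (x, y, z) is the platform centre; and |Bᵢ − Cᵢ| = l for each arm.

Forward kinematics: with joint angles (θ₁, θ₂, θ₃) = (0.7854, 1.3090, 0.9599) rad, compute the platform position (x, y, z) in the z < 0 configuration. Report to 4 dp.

arm 1 at φ=0.0°: (R−r)+L cos θ1 = 0.2849;  O1 = (0.2849, 0.0000, -0.0849)
O2 = (0.2311·cos120.0°, 0.2311·sin120.0°, -0.1159) = (-0.1155, 0.2001, -0.1159)
O3 = (0.2688·cos240.0°, 0.2688·sin240.0°, -0.0983) = (-0.1344, -0.2328, -0.0983)
eliminate P² terms by subtracting sphere 1 from 2 and 3
plane₁₂: -0.8008x+0.4002y+-0.0621z = -0.0215
det = 0.7084;  x = 0.0178+-0.0560z,  y = -0.0182+0.0431z
sphere 1 gives Az²+Bz+C=0 with A=1.0050, B=0.1981, C=-0.0235;  B²−4AC=0.1338;  roots -0.2805, 0.0835;  negative root z = -0.2805
x = 0.0335, y = -0.0303

(0.0335, -0.0303, -0.2805)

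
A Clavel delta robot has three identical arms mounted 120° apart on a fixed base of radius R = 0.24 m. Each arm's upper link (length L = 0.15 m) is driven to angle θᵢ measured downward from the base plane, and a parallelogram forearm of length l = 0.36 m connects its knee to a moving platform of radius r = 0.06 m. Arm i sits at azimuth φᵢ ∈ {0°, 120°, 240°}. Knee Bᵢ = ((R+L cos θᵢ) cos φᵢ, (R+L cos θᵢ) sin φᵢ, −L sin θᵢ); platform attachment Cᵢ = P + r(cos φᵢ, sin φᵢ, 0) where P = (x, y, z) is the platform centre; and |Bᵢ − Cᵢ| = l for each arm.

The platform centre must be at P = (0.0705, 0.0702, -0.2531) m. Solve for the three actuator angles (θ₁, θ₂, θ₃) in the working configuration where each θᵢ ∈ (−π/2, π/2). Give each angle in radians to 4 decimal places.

rotate P by −φ1: (0.0705, 0.0702, -0.2531)
  e−x'=0.1095;  (l²−L²−(e−x')²−y'²−z²)/2L = 0.0871
  √(A²+B²)=0.2758;  θ1 = -1.1625+1.2496 ≈ 0.0871
rotate P by −φ2: (0.0255, -0.0962, -0.2531)
  e−x'=0.1545;  (l²−L²−(e−x')²−y'²−z²)/2L = 0.0331
  √(A²+B²)=0.2965;  θ2 = -1.0229+1.4588 ≈ 0.4360
rotate P by −φ3: (-0.0960, 0.0260, -0.2531)
  A=0.2760, B=-0.2531, C=(l²−L²−A²−y'²−z²)/(2L)=-0.1128
  √(A²+B²)=0.3745;  θ3 = -0.7421+1.8767 ≈ 1.1346

θ₁ = 0.0871, θ₂ = 0.4360, θ₃ = 1.1346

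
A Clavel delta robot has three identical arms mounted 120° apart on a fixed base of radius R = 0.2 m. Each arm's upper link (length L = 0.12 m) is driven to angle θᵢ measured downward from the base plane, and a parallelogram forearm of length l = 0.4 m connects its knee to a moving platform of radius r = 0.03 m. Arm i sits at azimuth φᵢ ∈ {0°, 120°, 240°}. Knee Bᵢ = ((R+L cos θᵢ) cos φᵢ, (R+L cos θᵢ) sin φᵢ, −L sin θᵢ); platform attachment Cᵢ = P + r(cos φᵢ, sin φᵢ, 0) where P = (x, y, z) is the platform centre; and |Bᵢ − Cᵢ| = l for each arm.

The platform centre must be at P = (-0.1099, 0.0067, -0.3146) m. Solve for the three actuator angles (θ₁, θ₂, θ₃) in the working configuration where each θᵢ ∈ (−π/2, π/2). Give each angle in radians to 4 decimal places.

θ₁ = 1.0468, θ₂ = -0.0005, θ₃ = 0.0873

φ1=0.0° → target in arm frame (-0.1099, 0.0067)
  A=0.2799, B=-0.3146, C=(l²−L²−A²−y'²−z²)/(2L)=-0.1323
  √(A²+B²)=0.4211;  θ1 = -0.8437+1.8905 ≈ 1.0468
rotate P by −φ2: (0.0608, 0.0918, -0.3146)
  e−x'=0.1092;  (l²−L²−(e−x')²−y'²−z²)/2L = 0.1094
  √(A²+B²)=0.3330;  θ2 = -1.2366+1.2360 ≈ -0.0005
rotate P by −φ3: (0.0491, -0.0985, -0.3146)
  e−x'=0.1209;  (l²−L²−(e−x')²−y'²−z²)/2L = 0.0930
  θ3 = atan2(B,A) + arccos(C/0.3370) = 0.0873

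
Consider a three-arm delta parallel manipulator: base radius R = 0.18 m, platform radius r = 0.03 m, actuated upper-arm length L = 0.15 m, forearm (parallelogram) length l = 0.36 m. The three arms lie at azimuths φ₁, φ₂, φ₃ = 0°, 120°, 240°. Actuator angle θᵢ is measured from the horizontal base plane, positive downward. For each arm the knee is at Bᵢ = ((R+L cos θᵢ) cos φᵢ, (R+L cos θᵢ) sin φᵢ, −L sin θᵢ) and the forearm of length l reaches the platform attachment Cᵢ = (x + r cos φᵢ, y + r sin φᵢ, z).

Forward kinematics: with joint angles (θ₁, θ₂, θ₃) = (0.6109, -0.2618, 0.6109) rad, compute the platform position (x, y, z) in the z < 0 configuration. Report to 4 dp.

(-0.0400, 0.0693, -0.2500)

arm 1 at φ=0.0°: e+L cos θ1 = 0.2729;  S1 = (0.2729, 0.0000, -0.0860)
φ2=120.0°: virtual centre (-0.1474, 0.2554, 0.0388), radius l
φ3=240.0°: virtual centre (-0.1364, -0.2363, -0.0860), radius l
|S₂|²−|S₁|² = 0.0066;  |S₃|²−|S₁|² = 0.0000
[-0.8406 0.5108 0.2497]·P = 0.0066;  [-0.8186 -0.4726 0.0000]·P = 0.0000
Cramer: x(z) = -0.0038+0.1447z;  y(z) = 0.0066-0.2507z
sphere 1 gives Az²+Bz+C=0 with A=1.0838, B=0.0887, C=-0.0456;  B²−4AC=0.2055;  roots -0.2500, 0.1682;  negative root z = -0.2500
x = -0.0400, y = 0.0693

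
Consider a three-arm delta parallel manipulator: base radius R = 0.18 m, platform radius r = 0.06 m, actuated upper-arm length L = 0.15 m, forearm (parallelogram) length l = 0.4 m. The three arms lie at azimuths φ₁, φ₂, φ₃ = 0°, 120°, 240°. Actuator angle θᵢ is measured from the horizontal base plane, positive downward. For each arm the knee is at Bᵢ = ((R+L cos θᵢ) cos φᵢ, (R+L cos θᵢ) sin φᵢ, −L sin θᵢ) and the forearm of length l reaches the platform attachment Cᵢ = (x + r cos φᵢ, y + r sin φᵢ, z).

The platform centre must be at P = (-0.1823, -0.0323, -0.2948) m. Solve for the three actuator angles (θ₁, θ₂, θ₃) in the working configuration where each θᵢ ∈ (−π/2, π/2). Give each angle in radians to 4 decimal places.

θ₁ = 1.1345, θ₂ = -0.0004, θ₃ = -0.3492

arm 1 (φ=0.0°): x'=-0.1823, y'=-0.0323
  A=0.3023, B=-0.2948, C=(l²−L²−A²−y'²−z²)/(2L)=-0.1395
  θ1 = atan2(B,A) + arccos(C/0.4222) = 1.1345
φ2=120.0° → target in arm frame (0.0632, 0.1740)
  e−x'=0.0568;  (l²−L²−(e−x')²−y'²−z²)/2L = 0.0569
  γ=atan2(-0.2948,0.0568)=-1.3804;  ψ=arccos(0.1896)=1.3800;  θ2=γ+ψ≈-0.0004
arm 3 (φ=240.0°): x'=0.1191, y'=-0.1417
  A=0.0009, B=-0.2948, C=(l²−L²−A²−y'²−z²)/(2L)=0.1017
  √(A²+B²)=0.2948;  θ3 = -1.5678+1.2186 ≈ -0.3492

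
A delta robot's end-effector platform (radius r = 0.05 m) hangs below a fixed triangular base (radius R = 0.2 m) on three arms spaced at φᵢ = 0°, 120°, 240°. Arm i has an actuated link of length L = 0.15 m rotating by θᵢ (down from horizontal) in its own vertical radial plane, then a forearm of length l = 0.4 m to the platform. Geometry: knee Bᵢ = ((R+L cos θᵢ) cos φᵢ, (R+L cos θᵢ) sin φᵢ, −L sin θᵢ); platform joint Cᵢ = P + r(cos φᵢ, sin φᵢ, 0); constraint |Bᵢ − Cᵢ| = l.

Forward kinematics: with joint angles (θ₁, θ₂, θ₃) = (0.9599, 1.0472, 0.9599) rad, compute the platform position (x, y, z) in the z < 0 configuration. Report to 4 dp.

(0.0070, -0.0122, -0.4506)

O1 = (0.2360·cos0.0°, 0.2360·sin0.0°, -0.1229) = (0.2360, 0.0000, -0.1229)
arm 2 at φ=120.0°: e+L cos θ2 = 0.2250;  O2 = (-0.1125, 0.1949, -0.1299)
φ3=240.0°: virtual centre (-0.1180, -0.2044, -0.1229), radius l
eliminate P² terms by subtracting sphere 1 from 2 and 3
plane₁₂: -0.6971x+0.3897y+-0.0141z = -0.0033
Cramer: x(z) = 0.0024-0.0103z;  y(z) = -0.0042+0.0178z
quadratic in z: (1.0004)z²+(0.2504)z+(-0.0903)=0, √Δ=0.6512 → z ∈ {-0.4506, 0.2003}; z = -0.4506 (taking z<0)
x = 0.0070, y = -0.0122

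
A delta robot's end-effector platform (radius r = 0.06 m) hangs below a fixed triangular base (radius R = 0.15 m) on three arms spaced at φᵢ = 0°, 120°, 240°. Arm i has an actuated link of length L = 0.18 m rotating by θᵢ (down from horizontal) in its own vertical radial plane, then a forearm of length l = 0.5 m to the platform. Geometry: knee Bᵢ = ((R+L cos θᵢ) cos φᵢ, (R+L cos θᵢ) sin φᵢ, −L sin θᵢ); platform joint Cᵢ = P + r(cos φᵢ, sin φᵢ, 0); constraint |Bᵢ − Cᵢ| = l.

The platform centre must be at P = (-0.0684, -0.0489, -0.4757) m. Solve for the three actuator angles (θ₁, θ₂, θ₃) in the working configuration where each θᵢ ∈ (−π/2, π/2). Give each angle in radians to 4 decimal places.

arm 1 (φ=0.0°): x'=-0.0684, y'=-0.0489
  A=0.1584, B=-0.4757, C=(l²−L²−A²−y'²−z²)/(2L)=-0.1005
  γ=atan2(-0.4757,0.1584)=-1.2494;  ψ=arccos(-0.2004)=1.7726;  θ1=γ+ψ≈0.5232
arm 2 (φ=120.0°): x'=-0.0081, y'=0.0837
  A cos θ + B sin θ = C:  0.0981·cos θ + -0.4757·sin θ = -0.0704
  θ2 = atan2(B,A) + arccos(C/0.4857) = 0.3488
φ3=240.0° → target in arm frame (0.0765, -0.0348)
  A=0.0135, B=-0.4757, C=(l²−L²−A²−y'²−z²)/(2L)=-0.0280
  √(A²+B²)=0.4759;  θ3 = -1.5425+1.6297 ≈ 0.0871

θ₁ = 0.5232, θ₂ = 0.3488, θ₃ = 0.0871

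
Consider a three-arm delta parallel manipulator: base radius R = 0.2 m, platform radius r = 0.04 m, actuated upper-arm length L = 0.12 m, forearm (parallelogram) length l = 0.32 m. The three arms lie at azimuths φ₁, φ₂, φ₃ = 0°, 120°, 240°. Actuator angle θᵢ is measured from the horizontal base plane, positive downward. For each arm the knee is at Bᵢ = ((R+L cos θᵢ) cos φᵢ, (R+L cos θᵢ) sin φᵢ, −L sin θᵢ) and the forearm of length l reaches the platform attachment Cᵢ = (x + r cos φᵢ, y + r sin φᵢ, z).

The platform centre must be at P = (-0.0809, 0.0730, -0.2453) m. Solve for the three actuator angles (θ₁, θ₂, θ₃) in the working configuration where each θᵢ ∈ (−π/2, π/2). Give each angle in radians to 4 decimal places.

θ₁ = 1.2215, θ₂ = -0.1744, θ₃ = 0.8731

φ1=0.0° → target in arm frame (-0.0809, 0.0730)
  A=0.2409, B=-0.2453, C=(l²−L²−A²−y'²−z²)/(2L)=-0.1481
  θ1 = atan2(B,A) + arccos(C/0.3438) = 1.2215
rotate P by −φ2: (0.1037, 0.0336, -0.2453)
  A cos θ + B sin θ = C:  0.0563·cos θ + -0.2453·sin θ = 0.0980
  γ=atan2(-0.2453,0.0563)=-1.3451;  ψ=arccos(0.3895)=1.1707;  θ2=γ+ψ≈-0.1744
arm 3 (φ=240.0°): x'=-0.0228, y'=-0.1066
  e−x'=0.1828;  (l²−L²−(e−x')²−y'²−z²)/2L = -0.0706
  γ=atan2(-0.2453,0.1828)=-0.9304;  ψ=arccos(-0.2306)=1.8035;  θ3=γ+ψ≈0.8731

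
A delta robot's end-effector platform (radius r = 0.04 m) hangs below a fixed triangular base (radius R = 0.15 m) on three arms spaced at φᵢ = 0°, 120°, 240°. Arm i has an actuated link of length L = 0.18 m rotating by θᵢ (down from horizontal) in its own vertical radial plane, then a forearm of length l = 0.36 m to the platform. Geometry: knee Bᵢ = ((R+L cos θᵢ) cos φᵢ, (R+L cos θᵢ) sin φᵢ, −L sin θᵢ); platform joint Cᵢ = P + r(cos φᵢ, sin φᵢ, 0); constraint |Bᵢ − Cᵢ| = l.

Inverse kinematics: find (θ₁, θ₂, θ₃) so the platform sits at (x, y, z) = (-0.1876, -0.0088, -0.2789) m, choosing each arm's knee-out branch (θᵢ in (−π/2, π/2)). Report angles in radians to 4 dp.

arm 1 (φ=0.0°): x'=-0.1876, y'=-0.0088
  e−x'=0.2976;  (l²−L²−(e−x')²−y'²−z²)/2L = -0.1923
  γ=atan2(-0.2789,0.2976)=-0.7530;  ψ=arccos(-0.4715)=2.0618;  θ1=γ+ψ≈1.3088
arm 2 (φ=120.0°): x'=0.0862, y'=0.1669
  e−x'=0.0238;  (l²−L²−(e−x')²−y'²−z²)/2L = -0.0250
  √(A²+B²)=0.2799;  θ2 = -1.4856+1.6602 ≈ 0.1746
arm 3 (φ=240.0°): x'=0.1014, y'=-0.1581
  A cos θ + B sin θ = C:  0.0086·cos θ + -0.2789·sin θ = -0.0157
  γ=atan2(-0.2789,0.0086)=-1.5400;  ψ=arccos(-0.0562)=1.6270;  θ3=γ+ψ≈0.0870

θ₁ = 1.3088, θ₂ = 0.1746, θ₃ = 0.0870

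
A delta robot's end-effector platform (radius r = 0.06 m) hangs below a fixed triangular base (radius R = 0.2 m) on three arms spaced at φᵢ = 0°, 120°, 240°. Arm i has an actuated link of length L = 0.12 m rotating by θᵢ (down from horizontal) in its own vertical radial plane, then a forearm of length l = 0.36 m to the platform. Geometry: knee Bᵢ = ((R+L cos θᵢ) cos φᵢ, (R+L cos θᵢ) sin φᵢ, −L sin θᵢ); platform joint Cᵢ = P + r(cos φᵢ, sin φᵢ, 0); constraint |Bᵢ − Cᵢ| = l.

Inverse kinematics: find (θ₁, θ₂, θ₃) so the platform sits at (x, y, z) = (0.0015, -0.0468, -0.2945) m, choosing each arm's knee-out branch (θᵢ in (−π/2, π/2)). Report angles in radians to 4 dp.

θ₁ = 0.3486, θ₂ = 0.6106, θ₃ = 0.0871

rotate P by −φ1: (0.0015, -0.0468, -0.2945)
  e−x'=0.1385;  (l²−L²−(e−x')²−y'²−z²)/2L = 0.0296
  √(A²+B²)=0.3254;  θ1 = -1.1312+1.4798 ≈ 0.3486
arm 2 (φ=120.0°): x'=-0.0413, y'=0.0221
  A cos θ + B sin θ = C:  0.1813·cos θ + -0.2945·sin θ = -0.0203
  θ2 = atan2(B,A) + arccos(C/0.3458) = 0.6106
rotate P by −φ3: (0.0398, 0.0247, -0.2945)
  e−x'=0.1002;  (l²−L²−(e−x')²−y'²−z²)/2L = 0.0742
  √(A²+B²)=0.3111;  θ3 = -1.2428+1.3298 ≈ 0.0871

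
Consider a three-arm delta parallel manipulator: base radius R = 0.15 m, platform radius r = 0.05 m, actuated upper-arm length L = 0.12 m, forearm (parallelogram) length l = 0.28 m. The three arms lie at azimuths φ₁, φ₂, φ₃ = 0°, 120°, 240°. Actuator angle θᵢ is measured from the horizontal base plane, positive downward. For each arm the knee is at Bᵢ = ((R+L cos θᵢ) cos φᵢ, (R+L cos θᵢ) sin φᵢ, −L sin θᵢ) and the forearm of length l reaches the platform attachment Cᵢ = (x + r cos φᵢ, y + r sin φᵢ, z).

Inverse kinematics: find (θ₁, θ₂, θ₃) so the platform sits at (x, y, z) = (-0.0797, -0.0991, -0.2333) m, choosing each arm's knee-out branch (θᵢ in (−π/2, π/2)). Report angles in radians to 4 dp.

θ₁ = 1.1348, θ₂ = 0.9603, θ₃ = -0.2617

φ1=0.0° → target in arm frame (-0.0797, -0.0991)
  e−x'=0.1797;  (l²−L²−(e−x')²−y'²−z²)/2L = -0.1356
  √(A²+B²)=0.2945;  θ1 = -0.9145+2.0493 ≈ 1.1348
rotate P by −φ2: (-0.0460, 0.1186, -0.2333)
  A cos θ + B sin θ = C:  0.1460·cos θ + -0.2333·sin θ = -0.1075
  γ=atan2(-0.2333,0.1460)=-1.0117;  ψ=arccos(-0.3906)=1.9720;  θ2=γ+ψ≈0.9603
φ3=240.0° → target in arm frame (0.1257, -0.0195)
  e−x'=-0.0257;  (l²−L²−(e−x')²−y'²−z²)/2L = 0.0356
  γ=atan2(-0.2333,-0.0257)=-1.6804;  ψ=arccos(0.1515)=1.4187;  θ3=γ+ψ≈-0.2617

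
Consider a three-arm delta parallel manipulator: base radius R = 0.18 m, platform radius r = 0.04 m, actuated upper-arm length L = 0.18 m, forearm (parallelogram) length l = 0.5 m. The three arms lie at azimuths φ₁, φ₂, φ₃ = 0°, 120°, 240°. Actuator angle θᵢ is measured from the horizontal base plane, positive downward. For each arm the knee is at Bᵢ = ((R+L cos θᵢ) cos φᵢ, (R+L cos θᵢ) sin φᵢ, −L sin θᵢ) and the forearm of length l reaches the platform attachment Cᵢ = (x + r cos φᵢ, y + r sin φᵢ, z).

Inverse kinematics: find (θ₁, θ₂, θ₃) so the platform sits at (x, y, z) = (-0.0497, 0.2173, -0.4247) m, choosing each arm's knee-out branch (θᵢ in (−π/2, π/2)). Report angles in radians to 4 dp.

θ₁ = 0.6982, θ₂ = -0.3491, θ₃ = 1.0471

φ1=0.0° → target in arm frame (-0.0497, 0.2173)
  A=0.1897, B=-0.4247, C=(l²−L²−A²−y'²−z²)/(2L)=-0.1277
  γ=atan2(-0.4247,0.1897)=-1.1507;  ψ=arccos(-0.2746)=1.8489;  θ1=γ+ψ≈0.6982
φ2=120.0° → target in arm frame (0.2130, -0.0656)
  A cos θ + B sin θ = C:  -0.0730·cos θ + -0.4247·sin θ = 0.0766
  √(A²+B²)=0.4309;  θ2 = -1.7411+1.3920 ≈ -0.3491
φ3=240.0° → target in arm frame (-0.1633, -0.1517)
  A cos θ + B sin θ = C:  0.3033·cos θ + -0.4247·sin θ = -0.2161
  γ=atan2(-0.4247,0.3033)=-0.9506;  ψ=arccos(-0.4140)=1.9977;  θ3=γ+ψ≈1.0471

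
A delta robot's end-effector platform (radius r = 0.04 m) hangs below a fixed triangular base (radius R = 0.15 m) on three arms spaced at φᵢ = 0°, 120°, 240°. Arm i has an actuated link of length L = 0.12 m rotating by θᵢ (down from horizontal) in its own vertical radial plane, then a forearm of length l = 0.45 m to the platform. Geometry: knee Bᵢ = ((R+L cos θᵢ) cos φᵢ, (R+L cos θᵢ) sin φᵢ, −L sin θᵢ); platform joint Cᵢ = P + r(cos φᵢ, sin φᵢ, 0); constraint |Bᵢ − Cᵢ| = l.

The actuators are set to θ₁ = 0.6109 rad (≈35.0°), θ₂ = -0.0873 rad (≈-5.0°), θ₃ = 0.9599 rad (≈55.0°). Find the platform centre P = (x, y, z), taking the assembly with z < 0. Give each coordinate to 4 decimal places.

(-0.0225, 0.1454, -0.4267)

arm 1 at φ=0.0°: (R−r)+L cos θ1 = 0.2083;  S1 = (0.2083, 0.0000, -0.0688)
arm 2 at φ=120.0°: (R−r)+L cos θ2 = 0.2295;  S2 = (-0.1148, 0.1988, 0.0105)
arm 3 at φ=240.0°: (R−r)+L cos θ3 = 0.1788;  S3 = (-0.0894, -0.1549, -0.0983)
|S₂|²−|S₁|² = 0.0047;  |S₃|²−|S₁|² = -0.0065
plane₁₂: -0.6461x+0.3976y+0.1586z = 0.0047
det = 0.4369;  x = 0.0026+0.0588z,  y = 0.0160+-0.3033z
quadratic in z: (1.0955)z²+(0.1038)z+(-0.1552)=0, √Δ=0.8311 → z ∈ {-0.4267, 0.3320}; z = -0.4267 (taking z<0)
x = -0.0225, y = 0.1454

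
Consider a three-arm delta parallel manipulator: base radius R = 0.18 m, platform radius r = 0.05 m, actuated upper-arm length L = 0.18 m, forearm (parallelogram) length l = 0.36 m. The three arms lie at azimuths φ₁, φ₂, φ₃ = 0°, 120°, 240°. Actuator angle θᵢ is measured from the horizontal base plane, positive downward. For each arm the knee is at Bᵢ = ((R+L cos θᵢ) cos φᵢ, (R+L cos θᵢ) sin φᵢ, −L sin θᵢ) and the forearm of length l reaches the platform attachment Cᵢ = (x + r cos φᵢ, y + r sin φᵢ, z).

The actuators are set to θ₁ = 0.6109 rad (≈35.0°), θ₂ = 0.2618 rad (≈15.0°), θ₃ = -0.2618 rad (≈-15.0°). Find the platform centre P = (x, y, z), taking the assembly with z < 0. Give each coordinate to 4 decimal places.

(-0.0609, -0.0389, -0.2199)

φ1=0.0°: virtual centre (0.2774, 0.0000, -0.1032), radius l
φ2=120.0°: virtual centre (-0.1519, 0.2632, -0.0466), radius l
φ3=240.0°: virtual centre (-0.1519, -0.2632, 0.0466), radius l
|O₂|²−|O₁|² = 0.0069;  |O₃|²−|O₁|² = 0.0069
[-0.8588 0.5263 0.1133]·P = 0.0069;  [-0.8588 -0.5263 0.2997]·P = 0.0069
Cramer: x(z) = -0.0080+0.2405z;  y(z) = 0.0000+0.1770z
into |P−O₁|² = l²: 1.0892z² + 0.0692z + -0.0375 = 0;  Δ = 0.1680;  z = -0.2199 or 0.1564 → z<0 root = -0.2199
x = -0.0609, y = -0.0389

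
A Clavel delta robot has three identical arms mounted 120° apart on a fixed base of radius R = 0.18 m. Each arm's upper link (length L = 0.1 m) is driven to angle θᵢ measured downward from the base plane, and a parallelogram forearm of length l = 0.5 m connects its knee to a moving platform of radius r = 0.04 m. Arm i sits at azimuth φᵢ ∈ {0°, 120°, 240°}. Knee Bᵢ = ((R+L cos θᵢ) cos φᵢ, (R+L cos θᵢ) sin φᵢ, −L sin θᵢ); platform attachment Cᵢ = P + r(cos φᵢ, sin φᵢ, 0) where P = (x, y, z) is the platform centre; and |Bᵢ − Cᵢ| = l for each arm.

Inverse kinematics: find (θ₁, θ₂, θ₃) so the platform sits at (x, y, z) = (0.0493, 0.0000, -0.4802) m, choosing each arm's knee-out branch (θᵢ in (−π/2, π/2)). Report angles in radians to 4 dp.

rotate P by −φ1: (0.0493, 0.0000, -0.4802)
  A=0.0907, B=-0.4802, C=(l²−L²−A²−y'²−z²)/(2L)=0.0059
  θ1 = atan2(B,A) + arccos(C/0.4887) = 0.1746
rotate P by −φ2: (-0.0246, -0.0427, -0.4802)
  e−x'=0.1646;  (l²−L²−(e−x')²−y'²−z²)/2L = -0.0976
  θ2 = atan2(B,A) + arccos(C/0.5076) = 0.5238
rotate P by −φ3: (-0.0247, 0.0427, -0.4802)
  A cos θ + B sin θ = C:  0.1647·cos θ + -0.4802·sin θ = -0.0976
  √(A²+B²)=0.5076;  θ3 = -1.2405+1.7643 ≈ 0.5238

θ₁ = 0.1746, θ₂ = 0.5238, θ₃ = 0.5238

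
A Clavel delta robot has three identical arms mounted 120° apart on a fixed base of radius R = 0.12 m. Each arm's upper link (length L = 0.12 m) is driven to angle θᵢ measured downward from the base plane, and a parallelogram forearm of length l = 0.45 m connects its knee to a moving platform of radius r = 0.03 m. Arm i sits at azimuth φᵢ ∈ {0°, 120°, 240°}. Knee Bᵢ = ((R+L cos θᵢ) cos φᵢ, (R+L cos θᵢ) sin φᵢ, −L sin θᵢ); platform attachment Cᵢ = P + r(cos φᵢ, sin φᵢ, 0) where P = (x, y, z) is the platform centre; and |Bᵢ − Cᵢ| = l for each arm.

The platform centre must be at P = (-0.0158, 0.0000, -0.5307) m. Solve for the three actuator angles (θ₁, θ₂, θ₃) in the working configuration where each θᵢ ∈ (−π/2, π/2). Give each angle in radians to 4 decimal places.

rotate P by −φ1: (-0.0158, 0.0000, -0.5307)
  A=0.1058, B=-0.5307, C=(l²−L²−A²−y'²−z²)/(2L)=-0.4364
  θ1 = atan2(B,A) + arccos(C/0.5411) = 1.1349
arm 2 (φ=120.0°): x'=0.0079, y'=0.0137
  e−x'=0.0821;  (l²−L²−(e−x')²−y'²−z²)/2L = -0.4186
  √(A²+B²)=0.5370;  θ2 = -1.4173+2.4647 ≈ 1.0474
rotate P by −φ3: (0.0079, -0.0137, -0.5307)
  A=0.0821, B=-0.5307, C=(l²−L²−A²−y'²−z²)/(2L)=-0.4186
  √(A²+B²)=0.5370;  θ3 = -1.4173+2.4647 ≈ 1.0474

θ₁ = 1.1349, θ₂ = 1.0474, θ₃ = 1.0474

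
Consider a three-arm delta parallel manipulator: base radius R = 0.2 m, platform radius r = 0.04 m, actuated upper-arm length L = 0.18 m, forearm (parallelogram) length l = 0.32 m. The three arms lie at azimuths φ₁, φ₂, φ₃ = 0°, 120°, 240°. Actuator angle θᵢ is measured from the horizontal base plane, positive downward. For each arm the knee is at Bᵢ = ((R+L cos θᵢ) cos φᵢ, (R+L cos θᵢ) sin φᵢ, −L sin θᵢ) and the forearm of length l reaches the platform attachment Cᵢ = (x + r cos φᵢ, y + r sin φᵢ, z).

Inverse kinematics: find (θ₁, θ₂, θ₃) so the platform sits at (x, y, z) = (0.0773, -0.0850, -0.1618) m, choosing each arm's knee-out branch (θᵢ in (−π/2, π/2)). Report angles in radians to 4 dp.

θ₁ = 0.0003, θ₂ = 1.3091, θ₃ = 0.4359

φ1=0.0° → target in arm frame (0.0773, -0.0850)
  A cos θ + B sin θ = C:  0.0827·cos θ + -0.1618·sin θ = 0.0827
  √(A²+B²)=0.1817;  θ1 = -1.0983+1.0986 ≈ 0.0003
arm 2 (φ=120.0°): x'=-0.1123, y'=-0.0244
  A cos θ + B sin θ = C:  0.2723·cos θ + -0.1618·sin θ = -0.0858
  γ=atan2(-0.1618,0.2723)=-0.5362;  ψ=arccos(-0.2710)=1.8453;  θ2=γ+ψ≈1.3091
arm 3 (φ=240.0°): x'=0.0350, y'=0.1094
  e−x'=0.1250;  (l²−L²−(e−x')²−y'²−z²)/2L = 0.0450
  θ3 = atan2(B,A) + arccos(C/0.2045) = 0.4359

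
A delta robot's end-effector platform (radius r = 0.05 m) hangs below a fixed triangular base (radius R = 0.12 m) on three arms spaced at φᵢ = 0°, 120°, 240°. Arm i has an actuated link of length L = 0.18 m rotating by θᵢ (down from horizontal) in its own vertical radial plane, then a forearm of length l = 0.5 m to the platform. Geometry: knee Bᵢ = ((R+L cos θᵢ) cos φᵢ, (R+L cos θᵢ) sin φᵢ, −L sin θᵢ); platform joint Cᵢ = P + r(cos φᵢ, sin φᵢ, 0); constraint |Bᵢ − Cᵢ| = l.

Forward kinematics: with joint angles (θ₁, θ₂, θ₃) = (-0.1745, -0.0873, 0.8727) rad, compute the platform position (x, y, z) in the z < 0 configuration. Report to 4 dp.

(0.1283, 0.1918, -0.4149)

arm 1 at φ=0.0°: e+L cos θ1 = 0.2473;  O1 = (0.2473, 0.0000, 0.0313)
O2 = (0.2493·cos120.0°, 0.2493·sin120.0°, 0.0157) = (-0.1247, 0.2159, 0.0157)
arm 3 at φ=240.0°: e+L cos θ3 = 0.1857;  O3 = (-0.0928, -0.1608, -0.1379)
subtract pairs → two planes through P
linear system: -0.7438x+0.4318y = 0.0003−-0.0311z; -0.6802x+-0.3216y = -0.0086−-0.3383z
Cramer: x(z) = 0.0068-0.2929z;  y(z) = 0.0124-0.4324z
into |P−O₁|² = l²: 1.2727z² + 0.0676z + -0.1911 = 0;  Δ = 0.9772;  z = -0.4149 or 0.3618 → z<0 root = -0.4149
x = 0.1283, y = 0.1918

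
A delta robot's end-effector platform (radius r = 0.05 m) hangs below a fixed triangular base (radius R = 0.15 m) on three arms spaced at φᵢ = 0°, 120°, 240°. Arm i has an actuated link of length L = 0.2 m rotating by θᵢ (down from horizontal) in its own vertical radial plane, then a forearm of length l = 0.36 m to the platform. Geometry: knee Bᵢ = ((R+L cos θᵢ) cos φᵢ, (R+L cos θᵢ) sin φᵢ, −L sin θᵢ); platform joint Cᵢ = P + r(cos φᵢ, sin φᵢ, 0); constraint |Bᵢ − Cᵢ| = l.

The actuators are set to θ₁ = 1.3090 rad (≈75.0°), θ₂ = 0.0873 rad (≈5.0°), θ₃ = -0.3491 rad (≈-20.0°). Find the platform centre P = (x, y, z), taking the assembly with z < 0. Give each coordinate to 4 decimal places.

φ1=0.0°: virtual centre (0.1518, 0.0000, -0.1932), radius l
centre 2 = (0.2992·cos120.0°, 0.2992·sin120.0°, -0.0174) = (-0.1496, 0.2591, -0.0174)
arm 3 at φ=240.0°: (R−r)+L cos θ3 = 0.2879;  centre 3 = (-0.1440, -0.2494, 0.0684)
eliminate P² terms by subtracting sphere 1 from 2 and 3
linear system: -0.6028x+0.5183y = 0.0295−0.3515z; -0.5915x+-0.4987y = 0.0272−0.5232z
det = 0.6072;  x = -0.0475+0.7353z,  y = 0.0017+0.1770z
sphere 1 gives Az²+Bz+C=0 with A=1.5720, B=0.0940, C=-0.0526;  B²−4AC=0.3395;  roots -0.2152, 0.1554;  negative root z = -0.2152
x = -0.2057, y = -0.0364

(-0.2057, -0.0364, -0.2152)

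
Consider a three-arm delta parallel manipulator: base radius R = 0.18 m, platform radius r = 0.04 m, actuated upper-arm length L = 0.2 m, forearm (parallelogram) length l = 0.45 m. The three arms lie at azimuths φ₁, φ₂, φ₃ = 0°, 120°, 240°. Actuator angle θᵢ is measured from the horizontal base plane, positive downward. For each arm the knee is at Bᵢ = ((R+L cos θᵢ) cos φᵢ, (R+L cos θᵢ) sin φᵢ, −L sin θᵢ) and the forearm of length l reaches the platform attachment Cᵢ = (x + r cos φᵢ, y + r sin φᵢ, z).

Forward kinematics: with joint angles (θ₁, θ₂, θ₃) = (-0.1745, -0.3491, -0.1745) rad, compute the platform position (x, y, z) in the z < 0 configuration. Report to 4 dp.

(-0.0074, 0.0128, -0.2547)

arm 1 at φ=0.0°: e+L cos θ1 = 0.3370;  S1 = (0.3370, 0.0000, 0.0347)
arm 2 at φ=120.0°: e+L cos θ2 = 0.3279;  S2 = (-0.1640, 0.2840, 0.0684)
φ3=240.0°: virtual centre (-0.1685, -0.2918, 0.0347), radius l
subtract pairs → two planes through P
plane₁₂: -1.0019x+0.5680y+0.0674z = -0.0025
Cramer: x(z) = 0.0013+0.0339z;  y(z) = -0.0022-0.0588z
sphere 1 gives Az²+Bz+C=0 with A=1.0046, B=-0.0920, C=-0.0886;  B²−4AC=0.3645;  roots -0.2547, 0.3463;  negative root z = -0.2547
x = -0.0074, y = 0.0128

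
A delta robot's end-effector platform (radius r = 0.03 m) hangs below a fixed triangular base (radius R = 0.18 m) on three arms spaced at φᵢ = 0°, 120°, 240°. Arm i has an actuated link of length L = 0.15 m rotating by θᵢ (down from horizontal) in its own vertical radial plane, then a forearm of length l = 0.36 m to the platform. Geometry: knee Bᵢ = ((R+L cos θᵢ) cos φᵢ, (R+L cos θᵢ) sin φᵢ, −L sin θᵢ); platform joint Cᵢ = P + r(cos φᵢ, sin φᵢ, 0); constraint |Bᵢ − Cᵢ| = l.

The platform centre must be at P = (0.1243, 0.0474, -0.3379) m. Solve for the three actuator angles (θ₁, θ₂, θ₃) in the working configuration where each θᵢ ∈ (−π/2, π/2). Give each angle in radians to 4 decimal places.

θ₁ = 0.1743, θ₂ = 0.9600, θ₃ = 1.3088

φ1=0.0° → target in arm frame (0.1243, 0.0474)
  e−x'=0.0257;  (l²−L²−(e−x')²−y'²−z²)/2L = -0.0333
  √(A²+B²)=0.3389;  θ1 = -1.4949+1.6692 ≈ 0.1743
φ2=120.0° → target in arm frame (-0.0211, -0.1313)
  A=0.1711, B=-0.3379, C=(l²−L²−A²−y'²−z²)/(2L)=-0.1787
  √(A²+B²)=0.3788;  θ2 = -1.1021+2.0621 ≈ 0.9600
rotate P by −φ3: (-0.1032, 0.0839, -0.3379)
  A cos θ + B sin θ = C:  0.2532·cos θ + -0.3379·sin θ = -0.2608
  γ=atan2(-0.3379,0.2532)=-0.9277;  ψ=arccos(-0.6176)=2.2365;  θ3=γ+ψ≈1.3088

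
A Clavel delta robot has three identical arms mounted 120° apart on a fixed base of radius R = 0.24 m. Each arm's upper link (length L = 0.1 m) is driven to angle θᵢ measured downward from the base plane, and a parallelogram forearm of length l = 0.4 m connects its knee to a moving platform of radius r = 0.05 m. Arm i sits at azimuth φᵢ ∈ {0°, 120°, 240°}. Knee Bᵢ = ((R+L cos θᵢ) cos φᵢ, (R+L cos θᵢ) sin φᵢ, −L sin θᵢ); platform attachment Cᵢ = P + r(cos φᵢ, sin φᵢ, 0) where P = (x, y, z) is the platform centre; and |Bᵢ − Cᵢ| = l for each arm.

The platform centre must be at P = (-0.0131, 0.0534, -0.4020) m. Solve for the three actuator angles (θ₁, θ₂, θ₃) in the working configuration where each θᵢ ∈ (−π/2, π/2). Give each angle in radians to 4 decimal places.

θ₁ = 1.1345, θ₂ = 0.6982, θ₃ = 1.3096

arm 1 (φ=0.0°): x'=-0.0131, y'=0.0534
  A=0.2031, B=-0.4020, C=(l²−L²−A²−y'²−z²)/(2L)=-0.2785
  √(A²+B²)=0.4504;  θ1 = -1.1030+2.2375 ≈ 1.1345
φ2=120.0° → target in arm frame (0.0528, -0.0154)
  A=0.1372, B=-0.4020, C=(l²−L²−A²−y'²−z²)/(2L)=-0.1533
  γ=atan2(-0.4020,0.1372)=-1.2419;  ψ=arccos(-0.3610)=1.9401;  θ2=γ+ψ≈0.6982
φ3=240.0° → target in arm frame (-0.0397, -0.0380)
  A cos θ + B sin θ = C:  0.2297·cos θ + -0.4020·sin θ = -0.3291
  θ3 = atan2(B,A) + arccos(C/0.4630) = 1.3096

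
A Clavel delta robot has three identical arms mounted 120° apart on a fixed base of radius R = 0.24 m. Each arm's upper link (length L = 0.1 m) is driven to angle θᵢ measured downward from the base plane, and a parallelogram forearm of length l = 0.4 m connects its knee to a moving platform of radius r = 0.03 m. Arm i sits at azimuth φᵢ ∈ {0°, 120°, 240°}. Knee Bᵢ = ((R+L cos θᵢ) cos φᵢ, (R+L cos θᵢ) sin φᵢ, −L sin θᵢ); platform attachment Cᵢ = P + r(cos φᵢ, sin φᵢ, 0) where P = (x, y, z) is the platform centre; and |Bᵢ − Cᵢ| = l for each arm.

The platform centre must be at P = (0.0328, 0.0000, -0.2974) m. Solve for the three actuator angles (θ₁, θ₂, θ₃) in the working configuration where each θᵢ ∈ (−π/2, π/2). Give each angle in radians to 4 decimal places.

φ1=0.0° → target in arm frame (0.0328, 0.0000)
  A cos θ + B sin θ = C:  0.1772·cos θ + -0.2974·sin θ = 0.1508
  √(A²+B²)=0.3462;  θ1 = -1.0334+1.1202 ≈ 0.0867
φ2=120.0° → target in arm frame (-0.0164, -0.0284)
  A cos θ + B sin θ = C:  0.2264·cos θ + -0.2974·sin θ = 0.0474
  θ2 = atan2(B,A) + arccos(C/0.3738) = 0.5234
φ3=240.0° → target in arm frame (-0.0164, 0.0284)
  A cos θ + B sin θ = C:  0.2264·cos θ + -0.2974·sin θ = 0.0474
  √(A²+B²)=0.3738;  θ3 = -0.9201+1.4435 ≈ 0.5234

θ₁ = 0.0867, θ₂ = 0.5234, θ₃ = 0.5234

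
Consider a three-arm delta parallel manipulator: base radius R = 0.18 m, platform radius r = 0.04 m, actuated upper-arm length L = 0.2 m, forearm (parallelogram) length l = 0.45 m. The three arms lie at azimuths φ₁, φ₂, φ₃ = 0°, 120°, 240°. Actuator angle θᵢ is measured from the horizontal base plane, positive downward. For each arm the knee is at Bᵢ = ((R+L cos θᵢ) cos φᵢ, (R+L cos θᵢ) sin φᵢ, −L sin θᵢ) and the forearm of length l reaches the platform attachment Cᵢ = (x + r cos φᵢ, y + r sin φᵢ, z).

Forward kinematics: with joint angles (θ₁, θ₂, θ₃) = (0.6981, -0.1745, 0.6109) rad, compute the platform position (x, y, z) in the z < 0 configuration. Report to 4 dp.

(-0.0761, 0.1040, -0.3636)

arm 1 at φ=0.0°: (R−r)+L cos θ1 = 0.2932;  centre 1 = (0.2932, 0.0000, -0.1286)
centre 2 = (0.3370·cos120.0°, 0.3370·sin120.0°, 0.0347) = (-0.1685, 0.2918, 0.0347)
φ3=240.0°: virtual centre (-0.1519, -0.2631, -0.1147), radius l
eliminate P² terms by subtracting sphere 1 from 2 and 3
plane₁₂: -0.9234x+0.5836y+0.3266z = 0.0122
det = 1.0055;  x = -0.0081+0.1870z,  y = 0.0081+-0.2637z
quadratic in z: (1.1045)z²+(0.1401)z+(-0.0951)=0, √Δ=0.6632 → z ∈ {-0.3636, 0.2368}; z = -0.3636 (taking z<0)
x = -0.0761, y = 0.1040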